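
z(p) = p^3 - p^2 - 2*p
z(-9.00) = -792.00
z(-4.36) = -93.17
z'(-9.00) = 259.00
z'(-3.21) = 35.33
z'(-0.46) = -0.45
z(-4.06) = -75.29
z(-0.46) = 0.61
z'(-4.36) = 63.75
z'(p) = 3*p^2 - 2*p - 2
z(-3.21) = -36.96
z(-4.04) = -74.18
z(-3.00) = -30.00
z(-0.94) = 0.17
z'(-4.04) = 55.04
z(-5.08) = -146.74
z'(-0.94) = 2.53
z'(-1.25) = 5.19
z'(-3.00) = 31.00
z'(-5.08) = 85.58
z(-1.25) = -1.02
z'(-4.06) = 55.57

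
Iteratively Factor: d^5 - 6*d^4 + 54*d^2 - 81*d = (d + 3)*(d^4 - 9*d^3 + 27*d^2 - 27*d) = (d - 3)*(d + 3)*(d^3 - 6*d^2 + 9*d) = d*(d - 3)*(d + 3)*(d^2 - 6*d + 9) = d*(d - 3)^2*(d + 3)*(d - 3)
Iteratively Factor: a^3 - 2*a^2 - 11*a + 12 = (a - 4)*(a^2 + 2*a - 3) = (a - 4)*(a - 1)*(a + 3)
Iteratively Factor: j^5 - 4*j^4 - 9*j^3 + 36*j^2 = (j)*(j^4 - 4*j^3 - 9*j^2 + 36*j) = j*(j - 3)*(j^3 - j^2 - 12*j) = j^2*(j - 3)*(j^2 - j - 12) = j^2*(j - 4)*(j - 3)*(j + 3)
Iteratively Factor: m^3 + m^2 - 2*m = (m + 2)*(m^2 - m) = m*(m + 2)*(m - 1)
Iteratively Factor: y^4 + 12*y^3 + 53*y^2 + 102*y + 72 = (y + 2)*(y^3 + 10*y^2 + 33*y + 36) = (y + 2)*(y + 4)*(y^2 + 6*y + 9) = (y + 2)*(y + 3)*(y + 4)*(y + 3)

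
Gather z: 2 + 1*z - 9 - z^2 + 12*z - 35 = -z^2 + 13*z - 42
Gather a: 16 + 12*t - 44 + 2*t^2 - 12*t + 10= 2*t^2 - 18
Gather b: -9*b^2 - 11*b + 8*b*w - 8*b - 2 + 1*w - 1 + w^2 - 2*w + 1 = -9*b^2 + b*(8*w - 19) + w^2 - w - 2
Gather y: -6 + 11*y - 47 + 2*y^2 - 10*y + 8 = 2*y^2 + y - 45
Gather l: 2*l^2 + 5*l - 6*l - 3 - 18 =2*l^2 - l - 21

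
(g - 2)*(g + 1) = g^2 - g - 2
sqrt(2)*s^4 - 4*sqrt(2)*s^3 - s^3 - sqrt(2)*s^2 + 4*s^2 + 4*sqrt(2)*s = s*(s - 4)*(s - sqrt(2))*(sqrt(2)*s + 1)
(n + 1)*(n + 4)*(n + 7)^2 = n^4 + 19*n^3 + 123*n^2 + 301*n + 196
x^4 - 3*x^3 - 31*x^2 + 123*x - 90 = (x - 5)*(x - 3)*(x - 1)*(x + 6)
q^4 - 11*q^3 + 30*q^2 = q^2*(q - 6)*(q - 5)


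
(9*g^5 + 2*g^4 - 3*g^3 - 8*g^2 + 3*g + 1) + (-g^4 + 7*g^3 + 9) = 9*g^5 + g^4 + 4*g^3 - 8*g^2 + 3*g + 10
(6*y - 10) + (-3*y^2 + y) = -3*y^2 + 7*y - 10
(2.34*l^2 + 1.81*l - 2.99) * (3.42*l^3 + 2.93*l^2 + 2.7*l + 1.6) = 8.0028*l^5 + 13.0464*l^4 + 1.3955*l^3 - 0.129700000000001*l^2 - 5.177*l - 4.784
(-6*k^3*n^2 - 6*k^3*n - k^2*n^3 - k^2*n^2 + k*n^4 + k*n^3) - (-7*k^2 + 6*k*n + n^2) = -6*k^3*n^2 - 6*k^3*n - k^2*n^3 - k^2*n^2 + 7*k^2 + k*n^4 + k*n^3 - 6*k*n - n^2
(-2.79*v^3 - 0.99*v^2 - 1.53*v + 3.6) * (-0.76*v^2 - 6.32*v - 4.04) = 2.1204*v^5 + 18.3852*v^4 + 18.6912*v^3 + 10.9332*v^2 - 16.5708*v - 14.544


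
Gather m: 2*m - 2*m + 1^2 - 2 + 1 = 0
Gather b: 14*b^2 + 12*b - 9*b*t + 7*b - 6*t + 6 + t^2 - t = 14*b^2 + b*(19 - 9*t) + t^2 - 7*t + 6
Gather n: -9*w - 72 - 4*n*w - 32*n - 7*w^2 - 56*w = n*(-4*w - 32) - 7*w^2 - 65*w - 72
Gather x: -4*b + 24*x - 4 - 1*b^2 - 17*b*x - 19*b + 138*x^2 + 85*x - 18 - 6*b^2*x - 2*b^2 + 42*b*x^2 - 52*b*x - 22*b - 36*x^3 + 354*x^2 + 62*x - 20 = -3*b^2 - 45*b - 36*x^3 + x^2*(42*b + 492) + x*(-6*b^2 - 69*b + 171) - 42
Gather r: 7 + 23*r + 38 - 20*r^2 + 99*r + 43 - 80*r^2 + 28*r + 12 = -100*r^2 + 150*r + 100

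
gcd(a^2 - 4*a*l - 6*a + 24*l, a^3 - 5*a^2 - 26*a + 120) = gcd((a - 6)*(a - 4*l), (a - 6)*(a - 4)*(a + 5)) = a - 6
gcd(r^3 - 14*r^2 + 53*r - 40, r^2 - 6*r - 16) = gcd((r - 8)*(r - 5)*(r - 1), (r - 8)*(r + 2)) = r - 8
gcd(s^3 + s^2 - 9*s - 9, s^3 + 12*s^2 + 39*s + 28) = s + 1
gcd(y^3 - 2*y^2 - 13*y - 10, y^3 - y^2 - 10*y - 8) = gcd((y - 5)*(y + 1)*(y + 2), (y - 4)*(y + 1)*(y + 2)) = y^2 + 3*y + 2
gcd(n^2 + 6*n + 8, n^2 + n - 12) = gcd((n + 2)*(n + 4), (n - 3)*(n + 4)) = n + 4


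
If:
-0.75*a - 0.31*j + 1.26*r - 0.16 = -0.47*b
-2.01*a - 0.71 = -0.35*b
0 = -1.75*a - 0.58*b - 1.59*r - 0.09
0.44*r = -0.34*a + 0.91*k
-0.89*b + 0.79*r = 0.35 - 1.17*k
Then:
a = -0.36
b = -0.03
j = 1.73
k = 0.04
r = 0.35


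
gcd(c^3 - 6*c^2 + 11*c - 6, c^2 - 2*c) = c - 2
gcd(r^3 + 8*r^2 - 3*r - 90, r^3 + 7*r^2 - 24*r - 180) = r + 6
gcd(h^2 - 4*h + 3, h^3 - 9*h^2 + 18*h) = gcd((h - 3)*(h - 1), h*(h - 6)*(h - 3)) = h - 3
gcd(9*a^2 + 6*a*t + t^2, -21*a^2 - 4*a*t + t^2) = 3*a + t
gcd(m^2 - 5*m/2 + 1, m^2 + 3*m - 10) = m - 2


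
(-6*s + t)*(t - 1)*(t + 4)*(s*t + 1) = -6*s^2*t^3 - 18*s^2*t^2 + 24*s^2*t + s*t^4 + 3*s*t^3 - 10*s*t^2 - 18*s*t + 24*s + t^3 + 3*t^2 - 4*t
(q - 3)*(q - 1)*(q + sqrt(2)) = q^3 - 4*q^2 + sqrt(2)*q^2 - 4*sqrt(2)*q + 3*q + 3*sqrt(2)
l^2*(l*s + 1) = l^3*s + l^2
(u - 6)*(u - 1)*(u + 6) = u^3 - u^2 - 36*u + 36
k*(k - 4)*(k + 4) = k^3 - 16*k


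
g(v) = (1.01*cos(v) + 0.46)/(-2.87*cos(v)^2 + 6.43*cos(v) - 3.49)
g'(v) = (-5.74*sin(v)*cos(v) + 6.43*sin(v))*(1.01*cos(v) + 0.46)/(-2.87*cos(v)^2 + 6.43*cos(v) - 3.49)^2 - 1.01*sin(v)/(-2.87*cos(v)^2 + 6.43*cos(v) - 3.49) = (-2.8987*cos(v)^2 - 2.6404*cos(v) + 6.4827)*sin(v)/(8.2369*cos(v)^4 - 36.9082*cos(v)^3 + 61.3775*cos(v)^2 - 44.8814*cos(v) + 12.1801)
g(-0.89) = -1.89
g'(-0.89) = -8.49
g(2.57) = 0.04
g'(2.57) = 0.03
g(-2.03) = -0.00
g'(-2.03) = -0.13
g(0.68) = -5.52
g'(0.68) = 33.11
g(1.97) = -0.01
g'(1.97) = 0.16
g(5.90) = 287.06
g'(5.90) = -24324.07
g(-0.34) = 66.94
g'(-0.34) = -1061.94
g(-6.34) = 21.32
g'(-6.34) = -11.46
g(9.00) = 0.04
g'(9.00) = 0.02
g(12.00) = -12.18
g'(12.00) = -101.30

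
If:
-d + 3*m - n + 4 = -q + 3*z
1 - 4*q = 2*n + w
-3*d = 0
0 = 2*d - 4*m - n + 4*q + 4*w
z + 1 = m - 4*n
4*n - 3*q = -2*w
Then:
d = 0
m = 931/484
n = -79/121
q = 2/11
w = 191/121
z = 1711/484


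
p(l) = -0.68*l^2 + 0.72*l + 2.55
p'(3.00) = -3.36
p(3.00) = -1.41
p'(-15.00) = 21.12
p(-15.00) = -161.25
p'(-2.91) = 4.68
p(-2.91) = -5.30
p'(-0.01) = 0.73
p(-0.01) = 2.54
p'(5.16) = -6.30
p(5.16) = -11.84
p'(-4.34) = 6.62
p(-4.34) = -13.38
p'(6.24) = -7.77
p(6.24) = -19.43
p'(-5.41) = 8.08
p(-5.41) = -21.25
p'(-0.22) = 1.02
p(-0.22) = 2.36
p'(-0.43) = 1.30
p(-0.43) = 2.11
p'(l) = 0.72 - 1.36*l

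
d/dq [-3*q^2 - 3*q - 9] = -6*q - 3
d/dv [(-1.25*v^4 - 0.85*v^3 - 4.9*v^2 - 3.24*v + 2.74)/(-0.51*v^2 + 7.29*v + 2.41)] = (1.275*v^5 - 26.904*v^4 - 24.443*v^3 - 43.5189*v^2 - 20.8232*v - 27.783)/(0.2601*v^4 - 7.4358*v^3 + 50.6859*v^2 + 35.1378*v + 5.8081)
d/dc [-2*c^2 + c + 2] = 1 - 4*c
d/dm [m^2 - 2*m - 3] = 2*m - 2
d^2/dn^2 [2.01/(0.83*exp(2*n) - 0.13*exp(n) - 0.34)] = ((0.2613 - 6.6732*exp(n))*(-0.83*exp(2*n) + 0.13*exp(n) + 0.34) - 2.01*(1.66*exp(n) - 0.13)*(3.32*exp(n) - 0.26)*exp(n))*exp(n)/(-0.83*exp(2*n) + 0.13*exp(n) + 0.34)^3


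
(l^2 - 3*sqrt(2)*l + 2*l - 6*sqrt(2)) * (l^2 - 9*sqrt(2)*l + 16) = l^4 - 12*sqrt(2)*l^3 + 2*l^3 - 24*sqrt(2)*l^2 + 70*l^2 - 48*sqrt(2)*l + 140*l - 96*sqrt(2)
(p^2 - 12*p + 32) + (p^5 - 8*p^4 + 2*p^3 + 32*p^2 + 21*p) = p^5 - 8*p^4 + 2*p^3 + 33*p^2 + 9*p + 32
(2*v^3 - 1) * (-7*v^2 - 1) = -14*v^5 - 2*v^3 + 7*v^2 + 1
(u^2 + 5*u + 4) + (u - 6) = u^2 + 6*u - 2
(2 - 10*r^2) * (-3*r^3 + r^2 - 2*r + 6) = 30*r^5 - 10*r^4 + 14*r^3 - 58*r^2 - 4*r + 12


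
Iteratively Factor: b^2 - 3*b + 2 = (b - 2)*(b - 1)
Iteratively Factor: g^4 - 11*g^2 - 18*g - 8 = (g + 1)*(g^3 - g^2 - 10*g - 8) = (g + 1)^2*(g^2 - 2*g - 8) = (g + 1)^2*(g + 2)*(g - 4)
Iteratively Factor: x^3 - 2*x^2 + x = (x - 1)*(x^2 - x) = x*(x - 1)*(x - 1)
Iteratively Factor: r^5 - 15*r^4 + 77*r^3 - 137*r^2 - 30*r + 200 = (r - 5)*(r^4 - 10*r^3 + 27*r^2 - 2*r - 40) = (r - 5)*(r + 1)*(r^3 - 11*r^2 + 38*r - 40) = (r - 5)*(r - 2)*(r + 1)*(r^2 - 9*r + 20) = (r - 5)*(r - 4)*(r - 2)*(r + 1)*(r - 5)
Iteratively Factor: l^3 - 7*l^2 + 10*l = (l - 2)*(l^2 - 5*l) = l*(l - 2)*(l - 5)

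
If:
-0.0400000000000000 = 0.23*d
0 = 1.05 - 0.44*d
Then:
No Solution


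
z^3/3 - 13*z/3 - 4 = (z/3 + 1)*(z - 4)*(z + 1)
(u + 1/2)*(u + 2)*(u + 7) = u^3 + 19*u^2/2 + 37*u/2 + 7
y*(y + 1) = y^2 + y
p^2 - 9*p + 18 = (p - 6)*(p - 3)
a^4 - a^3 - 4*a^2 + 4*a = a*(a - 2)*(a - 1)*(a + 2)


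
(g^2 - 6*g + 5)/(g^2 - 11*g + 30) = (g - 1)/(g - 6)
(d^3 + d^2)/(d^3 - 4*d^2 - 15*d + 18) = d^2*(d + 1)/(d^3 - 4*d^2 - 15*d + 18)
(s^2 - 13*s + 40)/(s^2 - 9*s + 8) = (s - 5)/(s - 1)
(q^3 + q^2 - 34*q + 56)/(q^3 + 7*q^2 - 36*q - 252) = (q^2 - 6*q + 8)/(q^2 - 36)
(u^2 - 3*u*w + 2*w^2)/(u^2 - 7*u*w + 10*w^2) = (u - w)/(u - 5*w)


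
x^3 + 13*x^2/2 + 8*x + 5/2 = (x + 1/2)*(x + 1)*(x + 5)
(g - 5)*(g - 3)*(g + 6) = g^3 - 2*g^2 - 33*g + 90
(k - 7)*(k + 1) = k^2 - 6*k - 7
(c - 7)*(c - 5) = c^2 - 12*c + 35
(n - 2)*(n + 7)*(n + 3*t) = n^3 + 3*n^2*t + 5*n^2 + 15*n*t - 14*n - 42*t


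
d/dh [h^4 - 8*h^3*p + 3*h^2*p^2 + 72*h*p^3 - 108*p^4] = 4*h^3 - 24*h^2*p + 6*h*p^2 + 72*p^3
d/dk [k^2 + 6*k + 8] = 2*k + 6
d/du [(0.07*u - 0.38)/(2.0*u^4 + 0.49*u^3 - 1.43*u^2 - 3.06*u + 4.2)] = (-0.42*u^4 + 2.9714*u^3 + 0.6587*u^2 - 1.0868*u - 0.8688)/(4.0*u^8 + 1.96*u^7 - 5.4799*u^6 - 13.6414*u^5 + 15.8461*u^4 + 12.8676*u^3 - 2.6484*u^2 - 25.704*u + 17.64)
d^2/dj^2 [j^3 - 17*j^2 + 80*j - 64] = 6*j - 34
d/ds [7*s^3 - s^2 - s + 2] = 21*s^2 - 2*s - 1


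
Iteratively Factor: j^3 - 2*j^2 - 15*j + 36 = (j - 3)*(j^2 + j - 12) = (j - 3)^2*(j + 4)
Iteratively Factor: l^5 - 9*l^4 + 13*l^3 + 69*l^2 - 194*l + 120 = (l - 2)*(l^4 - 7*l^3 - l^2 + 67*l - 60) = (l - 4)*(l - 2)*(l^3 - 3*l^2 - 13*l + 15) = (l - 4)*(l - 2)*(l - 1)*(l^2 - 2*l - 15) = (l - 5)*(l - 4)*(l - 2)*(l - 1)*(l + 3)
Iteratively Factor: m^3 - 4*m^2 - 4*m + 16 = (m - 2)*(m^2 - 2*m - 8) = (m - 2)*(m + 2)*(m - 4)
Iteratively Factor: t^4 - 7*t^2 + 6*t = (t + 3)*(t^3 - 3*t^2 + 2*t) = (t - 1)*(t + 3)*(t^2 - 2*t) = t*(t - 1)*(t + 3)*(t - 2)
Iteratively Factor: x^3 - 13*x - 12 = (x + 3)*(x^2 - 3*x - 4) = (x - 4)*(x + 3)*(x + 1)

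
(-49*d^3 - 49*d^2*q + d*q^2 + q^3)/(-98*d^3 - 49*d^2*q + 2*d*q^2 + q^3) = (d + q)/(2*d + q)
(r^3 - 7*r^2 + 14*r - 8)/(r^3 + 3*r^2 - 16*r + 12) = (r - 4)/(r + 6)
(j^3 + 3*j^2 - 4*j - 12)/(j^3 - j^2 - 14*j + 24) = (j^2 + 5*j + 6)/(j^2 + j - 12)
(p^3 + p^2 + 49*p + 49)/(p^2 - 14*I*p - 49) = (p^2 + p*(1 + 7*I) + 7*I)/(p - 7*I)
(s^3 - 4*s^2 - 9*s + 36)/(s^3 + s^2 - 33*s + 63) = (s^2 - s - 12)/(s^2 + 4*s - 21)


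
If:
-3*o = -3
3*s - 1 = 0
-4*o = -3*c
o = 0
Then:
No Solution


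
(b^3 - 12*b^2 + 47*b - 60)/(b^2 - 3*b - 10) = (b^2 - 7*b + 12)/(b + 2)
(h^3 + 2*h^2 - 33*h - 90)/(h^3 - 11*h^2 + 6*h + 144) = (h + 5)/(h - 8)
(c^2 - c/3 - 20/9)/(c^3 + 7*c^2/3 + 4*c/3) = (c - 5/3)/(c*(c + 1))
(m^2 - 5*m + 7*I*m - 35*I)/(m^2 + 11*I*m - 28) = (m - 5)/(m + 4*I)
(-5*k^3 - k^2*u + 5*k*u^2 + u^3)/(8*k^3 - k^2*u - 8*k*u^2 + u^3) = (5*k + u)/(-8*k + u)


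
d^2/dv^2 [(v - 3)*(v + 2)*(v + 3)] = 6*v + 4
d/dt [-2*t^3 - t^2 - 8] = 2*t*(-3*t - 1)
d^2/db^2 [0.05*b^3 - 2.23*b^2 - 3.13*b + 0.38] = 0.3*b - 4.46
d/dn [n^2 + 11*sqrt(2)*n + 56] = 2*n + 11*sqrt(2)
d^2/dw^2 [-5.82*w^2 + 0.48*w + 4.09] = -11.6400000000000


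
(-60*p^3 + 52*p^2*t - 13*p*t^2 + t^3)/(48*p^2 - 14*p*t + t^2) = (-10*p^2 + 7*p*t - t^2)/(8*p - t)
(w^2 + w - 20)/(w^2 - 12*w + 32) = (w + 5)/(w - 8)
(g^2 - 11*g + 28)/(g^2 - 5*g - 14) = (g - 4)/(g + 2)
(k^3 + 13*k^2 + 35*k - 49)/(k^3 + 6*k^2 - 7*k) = (k + 7)/k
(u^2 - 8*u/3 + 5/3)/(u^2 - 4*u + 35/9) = 3*(u - 1)/(3*u - 7)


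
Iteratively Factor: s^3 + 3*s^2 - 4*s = (s - 1)*(s^2 + 4*s) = s*(s - 1)*(s + 4)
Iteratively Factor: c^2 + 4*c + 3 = (c + 3)*(c + 1)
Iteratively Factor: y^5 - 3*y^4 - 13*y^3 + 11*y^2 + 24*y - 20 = (y + 2)*(y^4 - 5*y^3 - 3*y^2 + 17*y - 10) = (y - 1)*(y + 2)*(y^3 - 4*y^2 - 7*y + 10) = (y - 1)^2*(y + 2)*(y^2 - 3*y - 10) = (y - 1)^2*(y + 2)^2*(y - 5)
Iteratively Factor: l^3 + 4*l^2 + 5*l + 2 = (l + 1)*(l^2 + 3*l + 2) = (l + 1)^2*(l + 2)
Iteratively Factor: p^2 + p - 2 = (p + 2)*(p - 1)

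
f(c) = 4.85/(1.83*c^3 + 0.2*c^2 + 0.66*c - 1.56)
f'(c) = 4.85*(-5.49*c^2 - 0.4*c - 0.66)/(1.83*c^3 + 0.2*c^2 + 0.66*c - 1.56)^2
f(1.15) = 2.16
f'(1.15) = -8.05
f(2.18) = 0.25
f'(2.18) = -0.34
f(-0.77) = -1.74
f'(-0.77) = -2.26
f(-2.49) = -0.16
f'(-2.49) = -0.18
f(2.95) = 0.10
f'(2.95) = -0.10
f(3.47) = 0.06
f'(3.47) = -0.05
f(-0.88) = -1.50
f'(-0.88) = -2.12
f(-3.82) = -0.05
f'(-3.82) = -0.04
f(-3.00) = -0.09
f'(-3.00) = -0.09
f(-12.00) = -0.00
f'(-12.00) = -0.00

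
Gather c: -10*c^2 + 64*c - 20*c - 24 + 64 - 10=-10*c^2 + 44*c + 30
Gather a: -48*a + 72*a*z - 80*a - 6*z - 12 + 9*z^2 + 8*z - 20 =a*(72*z - 128) + 9*z^2 + 2*z - 32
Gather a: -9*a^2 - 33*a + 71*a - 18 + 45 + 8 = -9*a^2 + 38*a + 35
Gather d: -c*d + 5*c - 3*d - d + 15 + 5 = 5*c + d*(-c - 4) + 20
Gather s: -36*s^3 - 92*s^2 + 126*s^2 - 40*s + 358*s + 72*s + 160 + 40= -36*s^3 + 34*s^2 + 390*s + 200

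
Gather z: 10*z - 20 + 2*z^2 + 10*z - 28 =2*z^2 + 20*z - 48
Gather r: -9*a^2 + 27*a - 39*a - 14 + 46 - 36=-9*a^2 - 12*a - 4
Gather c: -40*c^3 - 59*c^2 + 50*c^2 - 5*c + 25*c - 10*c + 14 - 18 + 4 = -40*c^3 - 9*c^2 + 10*c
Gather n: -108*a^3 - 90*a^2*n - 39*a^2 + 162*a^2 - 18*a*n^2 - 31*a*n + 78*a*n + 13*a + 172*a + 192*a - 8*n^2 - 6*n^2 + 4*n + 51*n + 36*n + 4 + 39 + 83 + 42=-108*a^3 + 123*a^2 + 377*a + n^2*(-18*a - 14) + n*(-90*a^2 + 47*a + 91) + 168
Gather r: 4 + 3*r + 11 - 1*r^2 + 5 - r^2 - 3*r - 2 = 18 - 2*r^2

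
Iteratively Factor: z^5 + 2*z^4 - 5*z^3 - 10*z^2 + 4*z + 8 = (z + 1)*(z^4 + z^3 - 6*z^2 - 4*z + 8) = (z - 2)*(z + 1)*(z^3 + 3*z^2 - 4) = (z - 2)*(z - 1)*(z + 1)*(z^2 + 4*z + 4) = (z - 2)*(z - 1)*(z + 1)*(z + 2)*(z + 2)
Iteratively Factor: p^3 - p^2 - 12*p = (p - 4)*(p^2 + 3*p) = (p - 4)*(p + 3)*(p)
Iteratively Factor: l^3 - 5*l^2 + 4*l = (l - 4)*(l^2 - l) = l*(l - 4)*(l - 1)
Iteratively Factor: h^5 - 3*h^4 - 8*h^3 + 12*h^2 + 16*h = (h - 2)*(h^4 - h^3 - 10*h^2 - 8*h) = h*(h - 2)*(h^3 - h^2 - 10*h - 8) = h*(h - 4)*(h - 2)*(h^2 + 3*h + 2) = h*(h - 4)*(h - 2)*(h + 2)*(h + 1)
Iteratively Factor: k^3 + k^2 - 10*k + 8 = (k - 2)*(k^2 + 3*k - 4) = (k - 2)*(k - 1)*(k + 4)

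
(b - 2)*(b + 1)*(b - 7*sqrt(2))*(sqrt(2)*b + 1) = sqrt(2)*b^4 - 13*b^3 - sqrt(2)*b^3 - 9*sqrt(2)*b^2 + 13*b^2 + 7*sqrt(2)*b + 26*b + 14*sqrt(2)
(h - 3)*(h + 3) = h^2 - 9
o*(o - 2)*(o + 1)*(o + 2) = o^4 + o^3 - 4*o^2 - 4*o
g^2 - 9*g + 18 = (g - 6)*(g - 3)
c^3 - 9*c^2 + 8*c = c*(c - 8)*(c - 1)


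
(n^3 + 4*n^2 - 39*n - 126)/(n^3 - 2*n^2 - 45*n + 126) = (n + 3)/(n - 3)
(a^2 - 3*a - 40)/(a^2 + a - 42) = (a^2 - 3*a - 40)/(a^2 + a - 42)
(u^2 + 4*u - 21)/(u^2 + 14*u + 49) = (u - 3)/(u + 7)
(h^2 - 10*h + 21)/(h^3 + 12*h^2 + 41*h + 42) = (h^2 - 10*h + 21)/(h^3 + 12*h^2 + 41*h + 42)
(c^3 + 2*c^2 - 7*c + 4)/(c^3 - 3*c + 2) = (c + 4)/(c + 2)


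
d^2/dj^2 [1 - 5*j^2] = -10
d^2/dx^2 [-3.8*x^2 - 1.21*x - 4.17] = -7.60000000000000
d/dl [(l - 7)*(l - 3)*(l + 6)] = 3*l^2 - 8*l - 39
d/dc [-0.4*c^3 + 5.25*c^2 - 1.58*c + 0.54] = -1.2*c^2 + 10.5*c - 1.58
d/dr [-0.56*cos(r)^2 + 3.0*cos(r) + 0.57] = (1.12*cos(r) - 3.0)*sin(r)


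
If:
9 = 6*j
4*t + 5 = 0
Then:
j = 3/2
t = -5/4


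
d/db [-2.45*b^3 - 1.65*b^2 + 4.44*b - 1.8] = -7.35*b^2 - 3.3*b + 4.44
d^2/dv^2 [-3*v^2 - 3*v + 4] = -6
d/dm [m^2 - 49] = 2*m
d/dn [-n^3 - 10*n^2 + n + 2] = -3*n^2 - 20*n + 1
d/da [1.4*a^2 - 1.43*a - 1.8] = 2.8*a - 1.43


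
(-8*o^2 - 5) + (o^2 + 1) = -7*o^2 - 4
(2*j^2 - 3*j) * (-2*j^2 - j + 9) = -4*j^4 + 4*j^3 + 21*j^2 - 27*j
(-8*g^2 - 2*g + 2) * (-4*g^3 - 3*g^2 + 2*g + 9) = 32*g^5 + 32*g^4 - 18*g^3 - 82*g^2 - 14*g + 18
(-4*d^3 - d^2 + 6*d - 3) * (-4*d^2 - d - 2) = 16*d^5 + 8*d^4 - 15*d^3 + 8*d^2 - 9*d + 6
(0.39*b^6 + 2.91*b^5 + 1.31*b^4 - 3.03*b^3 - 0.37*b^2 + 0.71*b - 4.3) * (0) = 0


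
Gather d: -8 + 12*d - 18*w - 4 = 12*d - 18*w - 12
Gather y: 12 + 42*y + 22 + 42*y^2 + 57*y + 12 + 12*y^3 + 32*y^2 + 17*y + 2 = 12*y^3 + 74*y^2 + 116*y + 48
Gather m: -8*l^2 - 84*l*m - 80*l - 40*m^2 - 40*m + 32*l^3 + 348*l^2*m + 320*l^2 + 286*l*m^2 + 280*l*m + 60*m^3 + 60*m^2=32*l^3 + 312*l^2 - 80*l + 60*m^3 + m^2*(286*l + 20) + m*(348*l^2 + 196*l - 40)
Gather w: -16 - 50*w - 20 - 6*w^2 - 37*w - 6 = -6*w^2 - 87*w - 42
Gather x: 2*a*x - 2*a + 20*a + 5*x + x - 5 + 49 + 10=18*a + x*(2*a + 6) + 54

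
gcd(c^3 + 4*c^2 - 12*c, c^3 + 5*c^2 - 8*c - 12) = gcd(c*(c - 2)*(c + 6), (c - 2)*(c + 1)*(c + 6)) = c^2 + 4*c - 12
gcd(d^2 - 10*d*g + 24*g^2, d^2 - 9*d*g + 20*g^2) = d - 4*g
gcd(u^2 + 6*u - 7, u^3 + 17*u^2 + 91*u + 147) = u + 7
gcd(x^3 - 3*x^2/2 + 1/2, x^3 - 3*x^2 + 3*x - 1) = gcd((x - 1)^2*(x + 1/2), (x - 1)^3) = x^2 - 2*x + 1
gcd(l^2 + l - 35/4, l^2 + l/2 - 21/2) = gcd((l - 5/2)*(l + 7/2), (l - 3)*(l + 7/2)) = l + 7/2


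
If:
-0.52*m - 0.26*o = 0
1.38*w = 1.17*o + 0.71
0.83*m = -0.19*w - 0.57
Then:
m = -1.31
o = 2.63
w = 2.74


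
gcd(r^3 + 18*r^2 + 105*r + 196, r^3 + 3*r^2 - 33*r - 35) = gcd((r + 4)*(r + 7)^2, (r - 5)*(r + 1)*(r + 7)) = r + 7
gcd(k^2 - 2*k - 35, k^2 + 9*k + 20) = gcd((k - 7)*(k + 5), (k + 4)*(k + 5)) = k + 5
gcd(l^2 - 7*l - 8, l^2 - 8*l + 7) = 1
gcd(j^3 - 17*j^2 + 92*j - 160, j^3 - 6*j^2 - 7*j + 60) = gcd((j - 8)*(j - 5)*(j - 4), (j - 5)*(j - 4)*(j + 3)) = j^2 - 9*j + 20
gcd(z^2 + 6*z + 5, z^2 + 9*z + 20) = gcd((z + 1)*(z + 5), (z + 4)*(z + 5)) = z + 5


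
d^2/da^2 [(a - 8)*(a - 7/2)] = 2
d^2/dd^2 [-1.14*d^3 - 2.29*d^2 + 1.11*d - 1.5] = -6.84*d - 4.58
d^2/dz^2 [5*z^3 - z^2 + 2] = 30*z - 2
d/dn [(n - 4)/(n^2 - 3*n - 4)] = -1/(n^2 + 2*n + 1)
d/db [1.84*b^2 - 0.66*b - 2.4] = 3.68*b - 0.66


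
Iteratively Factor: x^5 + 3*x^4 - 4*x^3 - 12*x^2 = (x + 3)*(x^4 - 4*x^2) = x*(x + 3)*(x^3 - 4*x) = x^2*(x + 3)*(x^2 - 4) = x^2*(x + 2)*(x + 3)*(x - 2)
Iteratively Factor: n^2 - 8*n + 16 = (n - 4)*(n - 4)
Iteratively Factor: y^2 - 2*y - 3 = (y + 1)*(y - 3)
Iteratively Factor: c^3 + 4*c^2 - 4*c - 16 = (c - 2)*(c^2 + 6*c + 8) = (c - 2)*(c + 2)*(c + 4)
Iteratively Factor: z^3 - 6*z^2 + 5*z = (z - 5)*(z^2 - z) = (z - 5)*(z - 1)*(z)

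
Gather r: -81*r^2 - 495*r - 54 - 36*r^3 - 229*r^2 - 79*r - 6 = -36*r^3 - 310*r^2 - 574*r - 60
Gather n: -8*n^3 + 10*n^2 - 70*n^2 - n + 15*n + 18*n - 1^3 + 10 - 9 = -8*n^3 - 60*n^2 + 32*n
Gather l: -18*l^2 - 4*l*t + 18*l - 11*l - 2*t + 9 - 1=-18*l^2 + l*(7 - 4*t) - 2*t + 8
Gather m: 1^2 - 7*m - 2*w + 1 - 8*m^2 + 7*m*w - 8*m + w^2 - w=-8*m^2 + m*(7*w - 15) + w^2 - 3*w + 2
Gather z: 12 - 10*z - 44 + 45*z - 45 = 35*z - 77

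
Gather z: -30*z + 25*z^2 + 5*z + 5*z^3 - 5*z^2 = 5*z^3 + 20*z^2 - 25*z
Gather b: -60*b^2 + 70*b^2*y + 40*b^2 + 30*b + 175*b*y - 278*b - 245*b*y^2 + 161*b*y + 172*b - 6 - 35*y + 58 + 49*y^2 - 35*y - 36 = b^2*(70*y - 20) + b*(-245*y^2 + 336*y - 76) + 49*y^2 - 70*y + 16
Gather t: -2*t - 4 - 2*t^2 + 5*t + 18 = -2*t^2 + 3*t + 14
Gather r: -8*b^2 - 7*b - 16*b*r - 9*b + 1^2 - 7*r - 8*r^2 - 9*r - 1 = -8*b^2 - 16*b - 8*r^2 + r*(-16*b - 16)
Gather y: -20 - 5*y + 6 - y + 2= -6*y - 12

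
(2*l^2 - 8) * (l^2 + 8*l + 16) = 2*l^4 + 16*l^3 + 24*l^2 - 64*l - 128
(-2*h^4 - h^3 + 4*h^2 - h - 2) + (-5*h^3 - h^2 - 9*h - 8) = -2*h^4 - 6*h^3 + 3*h^2 - 10*h - 10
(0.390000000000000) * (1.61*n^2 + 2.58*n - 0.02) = 0.6279*n^2 + 1.0062*n - 0.0078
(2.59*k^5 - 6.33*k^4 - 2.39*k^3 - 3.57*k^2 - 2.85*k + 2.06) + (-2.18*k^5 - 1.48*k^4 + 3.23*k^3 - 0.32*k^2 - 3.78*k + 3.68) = 0.41*k^5 - 7.81*k^4 + 0.84*k^3 - 3.89*k^2 - 6.63*k + 5.74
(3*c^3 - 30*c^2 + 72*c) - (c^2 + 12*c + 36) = 3*c^3 - 31*c^2 + 60*c - 36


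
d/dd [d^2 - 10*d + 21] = 2*d - 10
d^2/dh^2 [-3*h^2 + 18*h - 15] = -6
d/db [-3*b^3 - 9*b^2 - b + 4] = -9*b^2 - 18*b - 1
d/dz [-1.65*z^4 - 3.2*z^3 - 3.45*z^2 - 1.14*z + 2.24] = -6.6*z^3 - 9.6*z^2 - 6.9*z - 1.14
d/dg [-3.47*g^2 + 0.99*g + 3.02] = 0.99 - 6.94*g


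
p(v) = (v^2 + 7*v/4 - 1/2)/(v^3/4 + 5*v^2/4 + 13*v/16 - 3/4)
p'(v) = (2*v + 7/4)/(v^3/4 + 5*v^2/4 + 13*v/16 - 3/4) + (-3*v^2/4 - 5*v/2 - 13/16)*(v^2 + 7*v/4 - 1/2)/(v^3/4 + 5*v^2/4 + 13*v/16 - 3/4)^2 = 8*(-8*v^4 - 28*v^3 - 32*v^2 - 8*v - 29)/(16*v^6 + 160*v^5 + 504*v^4 + 424*v^3 - 311*v^2 - 312*v + 144)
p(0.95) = 1.51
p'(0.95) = -1.61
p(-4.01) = -302.56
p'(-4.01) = -30222.35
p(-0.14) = 0.86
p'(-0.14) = -1.26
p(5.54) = 0.47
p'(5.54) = -0.06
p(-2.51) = 1.24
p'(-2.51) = -2.08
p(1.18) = 1.25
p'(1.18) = -0.81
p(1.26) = 1.19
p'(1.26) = -0.68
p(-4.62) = -5.15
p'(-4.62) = -7.94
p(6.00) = 0.45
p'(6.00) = -0.05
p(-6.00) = -1.71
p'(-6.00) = -0.80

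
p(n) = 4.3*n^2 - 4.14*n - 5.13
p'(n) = 8.6*n - 4.14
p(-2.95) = 44.50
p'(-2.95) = -29.51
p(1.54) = -1.31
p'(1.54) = 9.10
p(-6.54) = 205.86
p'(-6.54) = -60.38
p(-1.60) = 12.50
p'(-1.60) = -17.90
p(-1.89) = 18.05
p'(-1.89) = -20.39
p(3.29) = 27.79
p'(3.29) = 24.15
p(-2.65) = 36.04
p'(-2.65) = -26.93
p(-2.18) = 24.33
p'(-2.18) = -22.89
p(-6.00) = 174.51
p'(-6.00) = -55.74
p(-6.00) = 174.51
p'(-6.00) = -55.74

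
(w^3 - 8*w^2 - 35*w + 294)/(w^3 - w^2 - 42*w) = (w - 7)/w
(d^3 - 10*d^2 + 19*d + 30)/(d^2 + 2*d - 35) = (d^2 - 5*d - 6)/(d + 7)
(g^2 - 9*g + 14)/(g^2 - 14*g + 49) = (g - 2)/(g - 7)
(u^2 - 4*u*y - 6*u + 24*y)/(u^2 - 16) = (u^2 - 4*u*y - 6*u + 24*y)/(u^2 - 16)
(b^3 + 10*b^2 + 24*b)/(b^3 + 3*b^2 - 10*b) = (b^2 + 10*b + 24)/(b^2 + 3*b - 10)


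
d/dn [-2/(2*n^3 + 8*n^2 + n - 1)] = 2*(6*n^2 + 16*n + 1)/(2*n^3 + 8*n^2 + n - 1)^2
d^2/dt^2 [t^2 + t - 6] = 2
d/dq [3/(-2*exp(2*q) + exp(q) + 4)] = (12*exp(q) - 3)*exp(q)/(-2*exp(2*q) + exp(q) + 4)^2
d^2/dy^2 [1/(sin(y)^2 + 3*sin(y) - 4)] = (-35*sin(y) + sin(3*y) + 13*cos(2*y)/2 - 65/2)/((sin(y) - 1)^2*(sin(y) + 4)^3)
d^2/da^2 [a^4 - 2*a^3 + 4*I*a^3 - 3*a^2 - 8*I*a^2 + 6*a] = 12*a^2 + a*(-12 + 24*I) - 6 - 16*I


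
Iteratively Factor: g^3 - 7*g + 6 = (g + 3)*(g^2 - 3*g + 2) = (g - 2)*(g + 3)*(g - 1)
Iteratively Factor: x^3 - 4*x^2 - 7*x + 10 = (x - 1)*(x^2 - 3*x - 10) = (x - 1)*(x + 2)*(x - 5)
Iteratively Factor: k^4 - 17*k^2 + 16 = (k + 4)*(k^3 - 4*k^2 - k + 4) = (k + 1)*(k + 4)*(k^2 - 5*k + 4) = (k - 4)*(k + 1)*(k + 4)*(k - 1)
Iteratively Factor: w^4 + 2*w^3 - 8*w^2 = (w)*(w^3 + 2*w^2 - 8*w) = w*(w - 2)*(w^2 + 4*w) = w*(w - 2)*(w + 4)*(w)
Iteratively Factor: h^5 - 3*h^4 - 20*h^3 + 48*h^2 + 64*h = (h - 4)*(h^4 + h^3 - 16*h^2 - 16*h) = h*(h - 4)*(h^3 + h^2 - 16*h - 16) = h*(h - 4)*(h + 4)*(h^2 - 3*h - 4) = h*(h - 4)*(h + 1)*(h + 4)*(h - 4)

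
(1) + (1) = 2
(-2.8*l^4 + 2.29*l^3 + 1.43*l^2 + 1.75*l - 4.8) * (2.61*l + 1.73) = -7.308*l^5 + 1.1329*l^4 + 7.694*l^3 + 7.0414*l^2 - 9.5005*l - 8.304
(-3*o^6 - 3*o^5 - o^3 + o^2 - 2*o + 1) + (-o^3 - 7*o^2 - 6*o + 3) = -3*o^6 - 3*o^5 - 2*o^3 - 6*o^2 - 8*o + 4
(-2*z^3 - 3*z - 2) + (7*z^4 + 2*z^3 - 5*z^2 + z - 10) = 7*z^4 - 5*z^2 - 2*z - 12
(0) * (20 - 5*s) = 0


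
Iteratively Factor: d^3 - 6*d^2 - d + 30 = (d - 3)*(d^2 - 3*d - 10) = (d - 5)*(d - 3)*(d + 2)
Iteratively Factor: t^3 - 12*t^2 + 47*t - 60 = (t - 4)*(t^2 - 8*t + 15) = (t - 4)*(t - 3)*(t - 5)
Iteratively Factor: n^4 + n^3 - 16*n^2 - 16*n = (n - 4)*(n^3 + 5*n^2 + 4*n) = (n - 4)*(n + 1)*(n^2 + 4*n) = n*(n - 4)*(n + 1)*(n + 4)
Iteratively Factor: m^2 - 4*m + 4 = (m - 2)*(m - 2)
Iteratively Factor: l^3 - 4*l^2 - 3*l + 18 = (l + 2)*(l^2 - 6*l + 9) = (l - 3)*(l + 2)*(l - 3)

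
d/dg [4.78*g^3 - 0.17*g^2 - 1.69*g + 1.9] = 14.34*g^2 - 0.34*g - 1.69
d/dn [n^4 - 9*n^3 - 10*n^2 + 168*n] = 4*n^3 - 27*n^2 - 20*n + 168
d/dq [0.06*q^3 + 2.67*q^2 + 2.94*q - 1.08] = 0.18*q^2 + 5.34*q + 2.94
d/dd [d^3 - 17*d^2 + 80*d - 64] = 3*d^2 - 34*d + 80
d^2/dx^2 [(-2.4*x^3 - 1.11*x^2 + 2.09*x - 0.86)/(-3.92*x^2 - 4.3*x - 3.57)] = (-80.0729920000001*x^3 + 207.14232*x^2 + 445.993296*x + 100.19329)/(60.236288*x^6 + 198.22656*x^5 + 382.016544*x^4 + 440.56252*x^3 + 347.907924*x^2 + 164.40921*x + 45.499293)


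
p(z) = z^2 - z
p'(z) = 2*z - 1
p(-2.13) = 6.67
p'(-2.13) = -5.26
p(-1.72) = 4.68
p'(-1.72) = -4.44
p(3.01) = 6.05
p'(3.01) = 5.02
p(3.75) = 10.31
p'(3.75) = 6.50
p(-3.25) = 13.81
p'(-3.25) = -7.50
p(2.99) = 5.95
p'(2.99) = 4.98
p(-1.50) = 3.75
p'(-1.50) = -4.00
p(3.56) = 9.11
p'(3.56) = 6.12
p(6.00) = 30.00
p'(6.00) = 11.00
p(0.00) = 0.00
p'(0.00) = -1.00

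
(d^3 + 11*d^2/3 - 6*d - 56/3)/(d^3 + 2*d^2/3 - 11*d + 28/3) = (d + 2)/(d - 1)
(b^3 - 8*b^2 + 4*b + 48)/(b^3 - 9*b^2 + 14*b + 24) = (b + 2)/(b + 1)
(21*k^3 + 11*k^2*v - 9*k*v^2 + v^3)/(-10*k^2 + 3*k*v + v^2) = (21*k^3 + 11*k^2*v - 9*k*v^2 + v^3)/(-10*k^2 + 3*k*v + v^2)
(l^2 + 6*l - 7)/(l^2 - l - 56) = (l - 1)/(l - 8)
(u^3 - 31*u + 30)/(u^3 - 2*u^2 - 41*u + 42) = (u - 5)/(u - 7)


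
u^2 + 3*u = u*(u + 3)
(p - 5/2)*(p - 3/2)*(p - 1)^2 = p^4 - 6*p^3 + 51*p^2/4 - 23*p/2 + 15/4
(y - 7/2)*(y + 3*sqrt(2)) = y^2 - 7*y/2 + 3*sqrt(2)*y - 21*sqrt(2)/2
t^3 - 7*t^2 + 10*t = t*(t - 5)*(t - 2)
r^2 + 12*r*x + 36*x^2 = (r + 6*x)^2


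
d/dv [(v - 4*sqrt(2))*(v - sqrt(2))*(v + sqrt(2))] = 3*v^2 - 8*sqrt(2)*v - 2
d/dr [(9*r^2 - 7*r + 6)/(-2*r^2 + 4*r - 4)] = (11*r^2 - 24*r + 2)/(2*(r^4 - 4*r^3 + 8*r^2 - 8*r + 4))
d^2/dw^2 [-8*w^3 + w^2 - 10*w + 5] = 2 - 48*w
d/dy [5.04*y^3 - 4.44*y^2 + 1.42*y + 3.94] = 15.12*y^2 - 8.88*y + 1.42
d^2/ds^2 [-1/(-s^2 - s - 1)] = 2*(-s^2 - s + (2*s + 1)^2 - 1)/(s^2 + s + 1)^3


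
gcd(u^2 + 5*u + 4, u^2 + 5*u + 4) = u^2 + 5*u + 4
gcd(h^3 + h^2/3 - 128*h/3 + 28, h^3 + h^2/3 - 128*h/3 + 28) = h^3 + h^2/3 - 128*h/3 + 28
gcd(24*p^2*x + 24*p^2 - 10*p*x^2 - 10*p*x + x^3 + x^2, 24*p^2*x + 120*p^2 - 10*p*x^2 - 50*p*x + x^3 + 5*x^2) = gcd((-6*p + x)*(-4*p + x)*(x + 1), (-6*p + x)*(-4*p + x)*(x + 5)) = 24*p^2 - 10*p*x + x^2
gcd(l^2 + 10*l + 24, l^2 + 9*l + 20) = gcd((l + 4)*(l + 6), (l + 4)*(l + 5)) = l + 4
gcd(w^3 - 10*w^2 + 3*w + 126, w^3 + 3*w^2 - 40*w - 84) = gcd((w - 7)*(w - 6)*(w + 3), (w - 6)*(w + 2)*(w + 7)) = w - 6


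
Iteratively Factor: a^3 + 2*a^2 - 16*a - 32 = (a + 4)*(a^2 - 2*a - 8) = (a + 2)*(a + 4)*(a - 4)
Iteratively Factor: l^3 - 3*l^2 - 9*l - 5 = (l + 1)*(l^2 - 4*l - 5) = (l - 5)*(l + 1)*(l + 1)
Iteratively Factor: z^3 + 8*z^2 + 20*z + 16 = (z + 4)*(z^2 + 4*z + 4) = (z + 2)*(z + 4)*(z + 2)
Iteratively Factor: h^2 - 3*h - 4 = (h + 1)*(h - 4)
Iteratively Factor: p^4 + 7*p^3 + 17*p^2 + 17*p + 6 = (p + 3)*(p^3 + 4*p^2 + 5*p + 2) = (p + 2)*(p + 3)*(p^2 + 2*p + 1) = (p + 1)*(p + 2)*(p + 3)*(p + 1)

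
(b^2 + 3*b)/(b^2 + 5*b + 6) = b/(b + 2)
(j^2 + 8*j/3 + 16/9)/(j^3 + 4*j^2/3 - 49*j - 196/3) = (j + 4/3)/(j^2 - 49)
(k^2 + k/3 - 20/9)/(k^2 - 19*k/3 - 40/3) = (k - 4/3)/(k - 8)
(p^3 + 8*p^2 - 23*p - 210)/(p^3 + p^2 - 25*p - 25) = (p^2 + 13*p + 42)/(p^2 + 6*p + 5)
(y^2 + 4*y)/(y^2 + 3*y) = (y + 4)/(y + 3)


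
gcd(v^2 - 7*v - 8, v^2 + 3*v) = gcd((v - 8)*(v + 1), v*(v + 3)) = 1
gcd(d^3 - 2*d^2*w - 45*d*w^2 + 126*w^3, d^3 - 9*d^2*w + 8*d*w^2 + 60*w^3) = -d + 6*w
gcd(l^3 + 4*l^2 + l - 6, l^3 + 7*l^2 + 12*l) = l + 3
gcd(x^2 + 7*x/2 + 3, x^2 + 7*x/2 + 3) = x^2 + 7*x/2 + 3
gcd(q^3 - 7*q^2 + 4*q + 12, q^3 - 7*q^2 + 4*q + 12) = q^3 - 7*q^2 + 4*q + 12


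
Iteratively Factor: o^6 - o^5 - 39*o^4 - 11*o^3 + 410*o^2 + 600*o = (o)*(o^5 - o^4 - 39*o^3 - 11*o^2 + 410*o + 600) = o*(o - 5)*(o^4 + 4*o^3 - 19*o^2 - 106*o - 120) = o*(o - 5)^2*(o^3 + 9*o^2 + 26*o + 24) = o*(o - 5)^2*(o + 4)*(o^2 + 5*o + 6) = o*(o - 5)^2*(o + 3)*(o + 4)*(o + 2)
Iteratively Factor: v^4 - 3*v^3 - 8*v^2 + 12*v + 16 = (v + 1)*(v^3 - 4*v^2 - 4*v + 16) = (v + 1)*(v + 2)*(v^2 - 6*v + 8) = (v - 4)*(v + 1)*(v + 2)*(v - 2)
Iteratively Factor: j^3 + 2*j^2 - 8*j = (j - 2)*(j^2 + 4*j) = j*(j - 2)*(j + 4)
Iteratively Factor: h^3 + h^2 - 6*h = (h)*(h^2 + h - 6) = h*(h + 3)*(h - 2)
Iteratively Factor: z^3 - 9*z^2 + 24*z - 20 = (z - 2)*(z^2 - 7*z + 10) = (z - 2)^2*(z - 5)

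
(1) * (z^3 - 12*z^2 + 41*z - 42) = z^3 - 12*z^2 + 41*z - 42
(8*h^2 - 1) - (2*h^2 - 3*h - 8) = 6*h^2 + 3*h + 7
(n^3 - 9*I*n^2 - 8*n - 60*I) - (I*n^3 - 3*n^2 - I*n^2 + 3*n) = n^3 - I*n^3 + 3*n^2 - 8*I*n^2 - 11*n - 60*I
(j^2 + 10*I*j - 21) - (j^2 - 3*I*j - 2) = 13*I*j - 19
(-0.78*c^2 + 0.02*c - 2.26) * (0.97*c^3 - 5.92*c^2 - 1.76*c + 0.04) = -0.7566*c^5 + 4.637*c^4 - 0.9378*c^3 + 13.3128*c^2 + 3.9784*c - 0.0904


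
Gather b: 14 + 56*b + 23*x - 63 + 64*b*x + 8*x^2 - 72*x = b*(64*x + 56) + 8*x^2 - 49*x - 49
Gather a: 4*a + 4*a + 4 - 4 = 8*a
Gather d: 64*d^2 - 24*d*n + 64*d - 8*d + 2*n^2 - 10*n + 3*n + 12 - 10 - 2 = 64*d^2 + d*(56 - 24*n) + 2*n^2 - 7*n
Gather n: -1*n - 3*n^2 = -3*n^2 - n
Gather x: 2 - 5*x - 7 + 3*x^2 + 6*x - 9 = 3*x^2 + x - 14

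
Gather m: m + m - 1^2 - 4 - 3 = 2*m - 8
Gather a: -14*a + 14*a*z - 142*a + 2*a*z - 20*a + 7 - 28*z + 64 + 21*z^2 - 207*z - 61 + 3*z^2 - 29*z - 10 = a*(16*z - 176) + 24*z^2 - 264*z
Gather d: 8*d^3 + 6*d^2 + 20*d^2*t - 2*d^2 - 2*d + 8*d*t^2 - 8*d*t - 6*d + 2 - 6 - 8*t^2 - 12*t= 8*d^3 + d^2*(20*t + 4) + d*(8*t^2 - 8*t - 8) - 8*t^2 - 12*t - 4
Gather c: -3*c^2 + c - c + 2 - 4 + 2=-3*c^2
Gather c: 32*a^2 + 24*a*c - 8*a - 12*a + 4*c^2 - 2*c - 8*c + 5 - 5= 32*a^2 - 20*a + 4*c^2 + c*(24*a - 10)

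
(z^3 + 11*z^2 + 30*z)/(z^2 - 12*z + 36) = z*(z^2 + 11*z + 30)/(z^2 - 12*z + 36)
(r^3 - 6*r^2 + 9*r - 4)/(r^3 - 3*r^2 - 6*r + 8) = (r - 1)/(r + 2)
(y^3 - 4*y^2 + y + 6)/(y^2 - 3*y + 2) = (y^2 - 2*y - 3)/(y - 1)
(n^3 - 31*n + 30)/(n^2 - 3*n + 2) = (n^2 + n - 30)/(n - 2)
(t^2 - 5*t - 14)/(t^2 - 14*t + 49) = (t + 2)/(t - 7)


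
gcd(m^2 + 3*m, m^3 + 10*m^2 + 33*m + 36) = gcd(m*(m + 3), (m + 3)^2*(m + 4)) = m + 3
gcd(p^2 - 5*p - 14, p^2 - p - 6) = p + 2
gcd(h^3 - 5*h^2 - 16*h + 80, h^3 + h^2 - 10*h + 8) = h + 4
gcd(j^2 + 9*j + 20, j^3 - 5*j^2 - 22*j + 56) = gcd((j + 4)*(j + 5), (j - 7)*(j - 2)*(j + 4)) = j + 4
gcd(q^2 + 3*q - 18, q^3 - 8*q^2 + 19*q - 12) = q - 3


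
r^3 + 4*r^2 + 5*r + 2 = (r + 1)^2*(r + 2)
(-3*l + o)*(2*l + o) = -6*l^2 - l*o + o^2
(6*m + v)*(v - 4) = 6*m*v - 24*m + v^2 - 4*v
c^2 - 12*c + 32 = (c - 8)*(c - 4)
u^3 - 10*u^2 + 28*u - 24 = (u - 6)*(u - 2)^2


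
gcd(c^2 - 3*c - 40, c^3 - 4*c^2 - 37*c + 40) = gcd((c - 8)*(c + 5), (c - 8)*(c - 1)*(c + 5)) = c^2 - 3*c - 40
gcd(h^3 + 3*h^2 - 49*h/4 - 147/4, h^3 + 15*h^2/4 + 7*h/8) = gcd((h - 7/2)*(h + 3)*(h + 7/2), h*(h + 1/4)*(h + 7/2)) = h + 7/2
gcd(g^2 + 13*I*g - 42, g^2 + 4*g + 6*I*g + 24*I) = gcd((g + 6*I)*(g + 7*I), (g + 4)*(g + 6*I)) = g + 6*I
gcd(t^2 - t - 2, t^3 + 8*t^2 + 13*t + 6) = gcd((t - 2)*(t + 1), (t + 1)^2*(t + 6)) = t + 1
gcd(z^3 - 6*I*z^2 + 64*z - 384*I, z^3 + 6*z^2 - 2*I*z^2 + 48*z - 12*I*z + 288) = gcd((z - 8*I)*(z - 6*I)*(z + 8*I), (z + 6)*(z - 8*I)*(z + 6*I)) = z - 8*I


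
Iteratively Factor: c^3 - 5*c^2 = (c - 5)*(c^2) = c*(c - 5)*(c)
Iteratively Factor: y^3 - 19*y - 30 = (y + 2)*(y^2 - 2*y - 15) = (y + 2)*(y + 3)*(y - 5)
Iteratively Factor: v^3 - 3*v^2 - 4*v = (v + 1)*(v^2 - 4*v) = (v - 4)*(v + 1)*(v)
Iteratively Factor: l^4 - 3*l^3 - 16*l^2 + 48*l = (l - 4)*(l^3 + l^2 - 12*l) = (l - 4)*(l - 3)*(l^2 + 4*l) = (l - 4)*(l - 3)*(l + 4)*(l)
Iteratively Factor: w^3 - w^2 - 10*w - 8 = (w + 2)*(w^2 - 3*w - 4) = (w + 1)*(w + 2)*(w - 4)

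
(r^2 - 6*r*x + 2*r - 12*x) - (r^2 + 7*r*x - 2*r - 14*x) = -13*r*x + 4*r + 2*x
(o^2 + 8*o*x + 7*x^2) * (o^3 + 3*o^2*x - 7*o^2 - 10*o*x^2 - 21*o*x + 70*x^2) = o^5 + 11*o^4*x - 7*o^4 + 21*o^3*x^2 - 77*o^3*x - 59*o^2*x^3 - 147*o^2*x^2 - 70*o*x^4 + 413*o*x^3 + 490*x^4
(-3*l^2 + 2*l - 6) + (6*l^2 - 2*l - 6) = 3*l^2 - 12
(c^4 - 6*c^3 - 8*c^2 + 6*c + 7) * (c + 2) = c^5 - 4*c^4 - 20*c^3 - 10*c^2 + 19*c + 14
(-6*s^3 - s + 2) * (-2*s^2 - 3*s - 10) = 12*s^5 + 18*s^4 + 62*s^3 - s^2 + 4*s - 20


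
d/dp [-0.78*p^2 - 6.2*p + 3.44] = -1.56*p - 6.2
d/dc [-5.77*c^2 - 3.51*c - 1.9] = -11.54*c - 3.51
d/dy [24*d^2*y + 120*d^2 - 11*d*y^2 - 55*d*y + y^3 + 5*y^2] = 24*d^2 - 22*d*y - 55*d + 3*y^2 + 10*y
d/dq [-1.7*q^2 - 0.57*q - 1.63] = -3.4*q - 0.57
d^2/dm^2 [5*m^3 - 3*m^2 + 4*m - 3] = 30*m - 6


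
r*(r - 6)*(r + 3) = r^3 - 3*r^2 - 18*r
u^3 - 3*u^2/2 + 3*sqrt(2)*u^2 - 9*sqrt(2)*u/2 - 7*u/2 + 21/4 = (u - 3/2)*(u - sqrt(2)/2)*(u + 7*sqrt(2)/2)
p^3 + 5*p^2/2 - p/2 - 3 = (p - 1)*(p + 3/2)*(p + 2)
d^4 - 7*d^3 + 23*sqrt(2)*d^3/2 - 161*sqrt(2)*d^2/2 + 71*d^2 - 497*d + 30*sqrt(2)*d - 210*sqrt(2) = (d - 7)*(d + sqrt(2)/2)*(d + 5*sqrt(2))*(d + 6*sqrt(2))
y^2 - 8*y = y*(y - 8)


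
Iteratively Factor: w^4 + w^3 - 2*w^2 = (w)*(w^3 + w^2 - 2*w) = w*(w + 2)*(w^2 - w) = w^2*(w + 2)*(w - 1)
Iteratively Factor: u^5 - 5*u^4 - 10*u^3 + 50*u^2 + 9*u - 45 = (u + 1)*(u^4 - 6*u^3 - 4*u^2 + 54*u - 45) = (u - 5)*(u + 1)*(u^3 - u^2 - 9*u + 9) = (u - 5)*(u - 3)*(u + 1)*(u^2 + 2*u - 3) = (u - 5)*(u - 3)*(u - 1)*(u + 1)*(u + 3)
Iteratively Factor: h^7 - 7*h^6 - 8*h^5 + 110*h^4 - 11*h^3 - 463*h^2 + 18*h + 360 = (h - 5)*(h^6 - 2*h^5 - 18*h^4 + 20*h^3 + 89*h^2 - 18*h - 72) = (h - 5)*(h + 1)*(h^5 - 3*h^4 - 15*h^3 + 35*h^2 + 54*h - 72) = (h - 5)*(h - 1)*(h + 1)*(h^4 - 2*h^3 - 17*h^2 + 18*h + 72) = (h - 5)*(h - 3)*(h - 1)*(h + 1)*(h^3 + h^2 - 14*h - 24) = (h - 5)*(h - 4)*(h - 3)*(h - 1)*(h + 1)*(h^2 + 5*h + 6) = (h - 5)*(h - 4)*(h - 3)*(h - 1)*(h + 1)*(h + 2)*(h + 3)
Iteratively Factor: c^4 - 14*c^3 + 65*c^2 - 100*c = (c - 5)*(c^3 - 9*c^2 + 20*c) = c*(c - 5)*(c^2 - 9*c + 20) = c*(c - 5)^2*(c - 4)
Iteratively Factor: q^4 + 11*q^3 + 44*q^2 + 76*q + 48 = (q + 2)*(q^3 + 9*q^2 + 26*q + 24) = (q + 2)*(q + 4)*(q^2 + 5*q + 6) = (q + 2)^2*(q + 4)*(q + 3)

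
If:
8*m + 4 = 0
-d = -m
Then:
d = -1/2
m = -1/2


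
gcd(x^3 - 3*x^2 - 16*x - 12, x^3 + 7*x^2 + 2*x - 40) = 1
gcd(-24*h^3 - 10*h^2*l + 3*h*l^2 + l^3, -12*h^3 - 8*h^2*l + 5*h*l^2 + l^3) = 1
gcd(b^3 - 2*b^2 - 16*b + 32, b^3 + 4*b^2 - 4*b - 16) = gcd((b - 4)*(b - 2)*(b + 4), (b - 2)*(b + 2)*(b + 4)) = b^2 + 2*b - 8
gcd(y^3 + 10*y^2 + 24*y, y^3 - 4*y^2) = y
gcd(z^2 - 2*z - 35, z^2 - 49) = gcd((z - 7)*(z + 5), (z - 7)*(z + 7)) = z - 7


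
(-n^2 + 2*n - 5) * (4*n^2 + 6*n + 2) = -4*n^4 + 2*n^3 - 10*n^2 - 26*n - 10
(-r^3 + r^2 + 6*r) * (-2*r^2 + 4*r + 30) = 2*r^5 - 6*r^4 - 38*r^3 + 54*r^2 + 180*r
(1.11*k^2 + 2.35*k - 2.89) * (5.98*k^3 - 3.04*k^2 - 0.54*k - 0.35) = 6.6378*k^5 + 10.6786*k^4 - 25.0256*k^3 + 7.1281*k^2 + 0.7381*k + 1.0115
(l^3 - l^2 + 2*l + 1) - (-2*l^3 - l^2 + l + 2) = 3*l^3 + l - 1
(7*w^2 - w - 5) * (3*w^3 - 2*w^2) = 21*w^5 - 17*w^4 - 13*w^3 + 10*w^2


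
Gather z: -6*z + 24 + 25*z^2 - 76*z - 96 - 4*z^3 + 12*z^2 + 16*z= -4*z^3 + 37*z^2 - 66*z - 72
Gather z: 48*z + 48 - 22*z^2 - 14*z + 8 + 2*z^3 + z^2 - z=2*z^3 - 21*z^2 + 33*z + 56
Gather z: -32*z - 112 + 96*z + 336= 64*z + 224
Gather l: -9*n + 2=2 - 9*n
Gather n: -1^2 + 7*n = 7*n - 1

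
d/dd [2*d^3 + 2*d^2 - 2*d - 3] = 6*d^2 + 4*d - 2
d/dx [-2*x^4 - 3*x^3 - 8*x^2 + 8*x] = -8*x^3 - 9*x^2 - 16*x + 8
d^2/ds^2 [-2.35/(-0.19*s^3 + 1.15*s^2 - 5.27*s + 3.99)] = ((5.405 - 2.679*s)*(0.19*s^3 - 1.15*s^2 + 5.27*s - 3.99) + 2.35*(0.57*s^2 - 2.3*s + 5.27)*(1.14*s^2 - 4.6*s + 10.54))/(0.19*s^3 - 1.15*s^2 + 5.27*s - 3.99)^3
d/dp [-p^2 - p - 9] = -2*p - 1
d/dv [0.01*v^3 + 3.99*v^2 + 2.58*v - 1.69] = 0.03*v^2 + 7.98*v + 2.58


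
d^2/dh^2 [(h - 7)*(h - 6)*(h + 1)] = 6*h - 24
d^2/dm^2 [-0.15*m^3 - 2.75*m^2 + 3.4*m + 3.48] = -0.9*m - 5.5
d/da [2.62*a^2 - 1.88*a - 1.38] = 5.24*a - 1.88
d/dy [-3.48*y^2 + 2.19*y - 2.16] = 2.19 - 6.96*y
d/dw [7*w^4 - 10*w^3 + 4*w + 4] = 28*w^3 - 30*w^2 + 4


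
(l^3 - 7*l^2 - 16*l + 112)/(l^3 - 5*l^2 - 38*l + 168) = (l + 4)/(l + 6)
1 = 1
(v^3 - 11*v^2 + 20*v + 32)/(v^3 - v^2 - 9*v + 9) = (v^3 - 11*v^2 + 20*v + 32)/(v^3 - v^2 - 9*v + 9)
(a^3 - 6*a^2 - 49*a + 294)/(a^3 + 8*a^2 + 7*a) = (a^2 - 13*a + 42)/(a*(a + 1))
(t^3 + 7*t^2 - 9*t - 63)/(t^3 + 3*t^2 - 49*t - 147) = (t - 3)/(t - 7)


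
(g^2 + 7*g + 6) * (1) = g^2 + 7*g + 6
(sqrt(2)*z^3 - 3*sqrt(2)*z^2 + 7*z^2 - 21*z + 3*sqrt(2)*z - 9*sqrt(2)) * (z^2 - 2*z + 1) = sqrt(2)*z^5 - 5*sqrt(2)*z^4 + 7*z^4 - 35*z^3 + 10*sqrt(2)*z^3 - 18*sqrt(2)*z^2 + 49*z^2 - 21*z + 21*sqrt(2)*z - 9*sqrt(2)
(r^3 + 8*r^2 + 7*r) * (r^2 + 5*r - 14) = r^5 + 13*r^4 + 33*r^3 - 77*r^2 - 98*r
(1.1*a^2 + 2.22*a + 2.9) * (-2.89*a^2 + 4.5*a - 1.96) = -3.179*a^4 - 1.4658*a^3 - 0.547000000000001*a^2 + 8.6988*a - 5.684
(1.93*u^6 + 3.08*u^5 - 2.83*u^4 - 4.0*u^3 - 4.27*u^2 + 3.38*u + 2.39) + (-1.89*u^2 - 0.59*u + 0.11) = 1.93*u^6 + 3.08*u^5 - 2.83*u^4 - 4.0*u^3 - 6.16*u^2 + 2.79*u + 2.5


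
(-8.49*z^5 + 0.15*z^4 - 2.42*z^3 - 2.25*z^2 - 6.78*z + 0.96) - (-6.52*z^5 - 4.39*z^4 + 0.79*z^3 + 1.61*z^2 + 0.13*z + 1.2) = -1.97*z^5 + 4.54*z^4 - 3.21*z^3 - 3.86*z^2 - 6.91*z - 0.24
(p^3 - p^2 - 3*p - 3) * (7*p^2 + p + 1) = 7*p^5 - 6*p^4 - 21*p^3 - 25*p^2 - 6*p - 3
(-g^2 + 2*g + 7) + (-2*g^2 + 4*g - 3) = -3*g^2 + 6*g + 4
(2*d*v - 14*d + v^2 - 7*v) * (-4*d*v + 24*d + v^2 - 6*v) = -8*d^2*v^2 + 104*d^2*v - 336*d^2 - 2*d*v^3 + 26*d*v^2 - 84*d*v + v^4 - 13*v^3 + 42*v^2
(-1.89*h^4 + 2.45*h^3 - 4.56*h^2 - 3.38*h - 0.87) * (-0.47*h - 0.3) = 0.8883*h^5 - 0.5845*h^4 + 1.4082*h^3 + 2.9566*h^2 + 1.4229*h + 0.261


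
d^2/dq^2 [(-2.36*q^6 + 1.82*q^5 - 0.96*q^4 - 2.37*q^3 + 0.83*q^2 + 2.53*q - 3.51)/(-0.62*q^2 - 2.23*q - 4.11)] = (10.886208*q^8 + 93.690432*q^7 + 399.665184*q^6 + 854.121792*q^5 + 738.856836*q^4 - 462.250302*q^3 + 345.713058*q^2 + 308.004894*q + 35.356926)/(0.238328*q^6 + 2.571636*q^5 + 13.989246*q^4 + 45.184483*q^3 + 92.735163*q^2 + 113.008149*q + 69.426531)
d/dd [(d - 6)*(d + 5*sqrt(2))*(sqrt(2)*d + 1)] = 3*sqrt(2)*d^2 - 12*sqrt(2)*d + 22*d - 66 + 5*sqrt(2)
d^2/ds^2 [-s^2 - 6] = -2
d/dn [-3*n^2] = -6*n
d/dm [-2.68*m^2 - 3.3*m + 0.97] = -5.36*m - 3.3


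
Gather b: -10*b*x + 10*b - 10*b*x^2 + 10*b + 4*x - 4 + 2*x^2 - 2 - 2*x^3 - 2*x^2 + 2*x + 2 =b*(-10*x^2 - 10*x + 20) - 2*x^3 + 6*x - 4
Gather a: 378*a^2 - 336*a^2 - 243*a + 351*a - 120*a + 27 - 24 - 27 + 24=42*a^2 - 12*a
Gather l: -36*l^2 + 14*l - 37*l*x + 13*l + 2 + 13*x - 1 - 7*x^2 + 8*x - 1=-36*l^2 + l*(27 - 37*x) - 7*x^2 + 21*x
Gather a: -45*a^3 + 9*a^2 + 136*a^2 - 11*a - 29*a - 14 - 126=-45*a^3 + 145*a^2 - 40*a - 140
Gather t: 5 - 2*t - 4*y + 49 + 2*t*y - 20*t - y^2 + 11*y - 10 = t*(2*y - 22) - y^2 + 7*y + 44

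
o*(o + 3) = o^2 + 3*o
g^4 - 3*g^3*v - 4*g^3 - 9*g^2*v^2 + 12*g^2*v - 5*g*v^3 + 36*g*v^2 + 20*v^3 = (g - 4)*(g - 5*v)*(g + v)^2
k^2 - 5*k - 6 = (k - 6)*(k + 1)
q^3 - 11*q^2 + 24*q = q*(q - 8)*(q - 3)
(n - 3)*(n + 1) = n^2 - 2*n - 3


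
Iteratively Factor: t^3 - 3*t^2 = (t - 3)*(t^2) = t*(t - 3)*(t)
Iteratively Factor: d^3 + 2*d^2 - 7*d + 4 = (d + 4)*(d^2 - 2*d + 1) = (d - 1)*(d + 4)*(d - 1)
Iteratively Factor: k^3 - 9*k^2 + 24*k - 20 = (k - 5)*(k^2 - 4*k + 4) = (k - 5)*(k - 2)*(k - 2)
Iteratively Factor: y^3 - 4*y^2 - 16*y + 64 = (y - 4)*(y^2 - 16) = (y - 4)*(y + 4)*(y - 4)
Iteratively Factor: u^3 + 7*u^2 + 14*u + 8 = (u + 1)*(u^2 + 6*u + 8) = (u + 1)*(u + 4)*(u + 2)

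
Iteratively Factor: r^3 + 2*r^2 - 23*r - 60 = (r + 3)*(r^2 - r - 20) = (r - 5)*(r + 3)*(r + 4)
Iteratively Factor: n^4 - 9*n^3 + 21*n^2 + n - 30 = (n - 2)*(n^3 - 7*n^2 + 7*n + 15) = (n - 5)*(n - 2)*(n^2 - 2*n - 3) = (n - 5)*(n - 3)*(n - 2)*(n + 1)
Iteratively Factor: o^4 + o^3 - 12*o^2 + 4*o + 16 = (o + 4)*(o^3 - 3*o^2 + 4) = (o + 1)*(o + 4)*(o^2 - 4*o + 4) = (o - 2)*(o + 1)*(o + 4)*(o - 2)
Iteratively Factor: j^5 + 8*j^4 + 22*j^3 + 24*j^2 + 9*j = (j + 1)*(j^4 + 7*j^3 + 15*j^2 + 9*j) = j*(j + 1)*(j^3 + 7*j^2 + 15*j + 9) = j*(j + 1)*(j + 3)*(j^2 + 4*j + 3) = j*(j + 1)^2*(j + 3)*(j + 3)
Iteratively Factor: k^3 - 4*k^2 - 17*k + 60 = (k - 3)*(k^2 - k - 20) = (k - 3)*(k + 4)*(k - 5)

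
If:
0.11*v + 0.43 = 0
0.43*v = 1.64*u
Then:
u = -1.02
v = -3.91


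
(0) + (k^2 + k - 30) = k^2 + k - 30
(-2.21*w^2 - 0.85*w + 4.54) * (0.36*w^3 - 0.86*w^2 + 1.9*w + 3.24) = -0.7956*w^5 + 1.5946*w^4 - 1.8336*w^3 - 12.6798*w^2 + 5.872*w + 14.7096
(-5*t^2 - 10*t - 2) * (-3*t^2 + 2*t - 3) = 15*t^4 + 20*t^3 + t^2 + 26*t + 6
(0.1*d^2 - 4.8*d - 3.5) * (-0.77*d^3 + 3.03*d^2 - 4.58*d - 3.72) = -0.077*d^5 + 3.999*d^4 - 12.307*d^3 + 11.007*d^2 + 33.886*d + 13.02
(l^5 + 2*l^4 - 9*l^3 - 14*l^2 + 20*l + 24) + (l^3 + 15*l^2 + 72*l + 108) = l^5 + 2*l^4 - 8*l^3 + l^2 + 92*l + 132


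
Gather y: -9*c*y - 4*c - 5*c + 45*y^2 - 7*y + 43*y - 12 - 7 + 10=-9*c + 45*y^2 + y*(36 - 9*c) - 9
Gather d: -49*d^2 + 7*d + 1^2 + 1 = -49*d^2 + 7*d + 2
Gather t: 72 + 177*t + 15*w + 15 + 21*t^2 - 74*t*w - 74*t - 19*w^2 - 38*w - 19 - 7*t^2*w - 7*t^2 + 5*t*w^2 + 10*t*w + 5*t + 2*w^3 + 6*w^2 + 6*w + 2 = t^2*(14 - 7*w) + t*(5*w^2 - 64*w + 108) + 2*w^3 - 13*w^2 - 17*w + 70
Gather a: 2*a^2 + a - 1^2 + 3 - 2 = 2*a^2 + a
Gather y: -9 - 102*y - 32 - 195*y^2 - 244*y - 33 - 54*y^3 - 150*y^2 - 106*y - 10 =-54*y^3 - 345*y^2 - 452*y - 84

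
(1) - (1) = 0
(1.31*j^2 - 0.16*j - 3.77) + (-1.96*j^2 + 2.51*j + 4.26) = -0.65*j^2 + 2.35*j + 0.49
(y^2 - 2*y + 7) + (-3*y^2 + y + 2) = -2*y^2 - y + 9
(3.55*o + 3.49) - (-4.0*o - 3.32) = 7.55*o + 6.81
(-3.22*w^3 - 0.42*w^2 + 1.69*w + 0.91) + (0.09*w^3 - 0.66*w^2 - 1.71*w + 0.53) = -3.13*w^3 - 1.08*w^2 - 0.02*w + 1.44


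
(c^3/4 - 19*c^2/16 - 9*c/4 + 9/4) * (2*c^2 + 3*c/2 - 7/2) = c^5/2 - 2*c^4 - 229*c^3/32 + 169*c^2/32 + 45*c/4 - 63/8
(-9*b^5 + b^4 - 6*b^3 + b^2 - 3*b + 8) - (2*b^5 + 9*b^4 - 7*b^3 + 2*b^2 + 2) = -11*b^5 - 8*b^4 + b^3 - b^2 - 3*b + 6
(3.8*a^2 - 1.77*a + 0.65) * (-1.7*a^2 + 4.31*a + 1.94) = -6.46*a^4 + 19.387*a^3 - 1.3617*a^2 - 0.6323*a + 1.261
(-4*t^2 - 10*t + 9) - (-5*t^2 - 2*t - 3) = t^2 - 8*t + 12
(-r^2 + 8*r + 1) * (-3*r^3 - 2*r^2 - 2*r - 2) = 3*r^5 - 22*r^4 - 17*r^3 - 16*r^2 - 18*r - 2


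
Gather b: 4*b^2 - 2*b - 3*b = 4*b^2 - 5*b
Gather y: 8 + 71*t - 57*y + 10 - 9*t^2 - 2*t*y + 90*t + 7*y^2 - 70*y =-9*t^2 + 161*t + 7*y^2 + y*(-2*t - 127) + 18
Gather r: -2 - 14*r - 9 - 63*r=-77*r - 11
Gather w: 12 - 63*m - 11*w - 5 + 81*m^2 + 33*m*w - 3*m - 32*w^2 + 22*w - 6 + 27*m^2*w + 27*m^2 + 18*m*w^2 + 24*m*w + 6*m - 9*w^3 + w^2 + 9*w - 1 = 108*m^2 - 60*m - 9*w^3 + w^2*(18*m - 31) + w*(27*m^2 + 57*m + 20)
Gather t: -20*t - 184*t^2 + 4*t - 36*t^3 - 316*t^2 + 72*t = -36*t^3 - 500*t^2 + 56*t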